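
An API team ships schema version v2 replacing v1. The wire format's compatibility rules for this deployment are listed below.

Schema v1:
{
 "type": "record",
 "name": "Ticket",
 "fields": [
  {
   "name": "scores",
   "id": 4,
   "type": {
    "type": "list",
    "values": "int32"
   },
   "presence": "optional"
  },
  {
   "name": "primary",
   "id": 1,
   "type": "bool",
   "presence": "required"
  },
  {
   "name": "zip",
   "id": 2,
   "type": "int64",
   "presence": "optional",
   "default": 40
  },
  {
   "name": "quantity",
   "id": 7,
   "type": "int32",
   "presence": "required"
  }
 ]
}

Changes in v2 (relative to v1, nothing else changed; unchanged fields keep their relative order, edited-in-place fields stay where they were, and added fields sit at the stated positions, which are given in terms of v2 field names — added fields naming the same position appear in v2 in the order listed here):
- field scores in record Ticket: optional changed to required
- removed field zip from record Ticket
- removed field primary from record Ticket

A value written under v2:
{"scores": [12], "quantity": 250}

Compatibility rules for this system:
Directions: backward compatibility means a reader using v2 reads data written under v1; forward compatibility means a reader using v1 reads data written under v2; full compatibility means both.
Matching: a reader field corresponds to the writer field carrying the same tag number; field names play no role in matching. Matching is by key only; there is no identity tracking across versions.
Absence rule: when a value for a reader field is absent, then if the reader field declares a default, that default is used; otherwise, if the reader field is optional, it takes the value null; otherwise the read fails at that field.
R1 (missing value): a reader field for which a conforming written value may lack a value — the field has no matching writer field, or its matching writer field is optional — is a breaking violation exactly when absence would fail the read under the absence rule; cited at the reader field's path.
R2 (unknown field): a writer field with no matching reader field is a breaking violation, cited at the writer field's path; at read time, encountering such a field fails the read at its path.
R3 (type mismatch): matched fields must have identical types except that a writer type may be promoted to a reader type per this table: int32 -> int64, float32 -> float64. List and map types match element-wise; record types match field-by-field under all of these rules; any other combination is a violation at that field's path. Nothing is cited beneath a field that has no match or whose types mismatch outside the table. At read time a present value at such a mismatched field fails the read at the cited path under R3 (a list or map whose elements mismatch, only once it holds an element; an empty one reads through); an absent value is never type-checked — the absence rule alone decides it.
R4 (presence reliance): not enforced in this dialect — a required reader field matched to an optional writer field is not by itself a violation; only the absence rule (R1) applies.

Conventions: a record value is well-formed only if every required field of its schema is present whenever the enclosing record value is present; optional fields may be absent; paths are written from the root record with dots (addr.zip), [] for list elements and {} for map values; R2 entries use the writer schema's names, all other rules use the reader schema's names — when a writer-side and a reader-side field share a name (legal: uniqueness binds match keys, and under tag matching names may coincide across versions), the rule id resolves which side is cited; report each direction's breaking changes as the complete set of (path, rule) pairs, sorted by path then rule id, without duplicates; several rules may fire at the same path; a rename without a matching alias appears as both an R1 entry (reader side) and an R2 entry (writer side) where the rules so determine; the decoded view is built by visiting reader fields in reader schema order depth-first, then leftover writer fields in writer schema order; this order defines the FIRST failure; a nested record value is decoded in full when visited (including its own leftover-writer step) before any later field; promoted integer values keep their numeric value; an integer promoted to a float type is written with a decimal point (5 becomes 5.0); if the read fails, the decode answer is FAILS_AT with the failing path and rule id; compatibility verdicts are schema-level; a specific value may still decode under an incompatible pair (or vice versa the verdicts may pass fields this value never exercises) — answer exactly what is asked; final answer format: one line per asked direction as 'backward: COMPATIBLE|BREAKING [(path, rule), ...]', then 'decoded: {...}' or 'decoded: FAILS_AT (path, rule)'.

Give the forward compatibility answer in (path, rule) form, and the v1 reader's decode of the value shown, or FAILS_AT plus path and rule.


forward: BREAKING [(primary, R1)]; decoded: FAILS_AT (primary, R1)

in Ticket below, arrows point writer -> reader
forward on Ticket — v1 reading data written by v2:
  list<int32> -> list<int32>, writer required: scores aligns to scores
  no writer field matches reader primary
  no writer field matches reader zip
  int32 -> int32, writer required: quantity aligns to quantity
  violation R1 at primary
  => forward: BREAKING (1)
migrating the Ticket value to v1:
  scores := [12]
  read fails at primary under R1 (no fill)
  => FAILS_AT (primary, R1)
remaining Ticket differences; none change what is asked:
  field scores in record Ticket: optional changed to required -> matters only for Ticket's backward compatibility — outside the asked direction
  removed field zip from record Ticket -> matters only for Ticket's backward compatibility — outside the asked direction


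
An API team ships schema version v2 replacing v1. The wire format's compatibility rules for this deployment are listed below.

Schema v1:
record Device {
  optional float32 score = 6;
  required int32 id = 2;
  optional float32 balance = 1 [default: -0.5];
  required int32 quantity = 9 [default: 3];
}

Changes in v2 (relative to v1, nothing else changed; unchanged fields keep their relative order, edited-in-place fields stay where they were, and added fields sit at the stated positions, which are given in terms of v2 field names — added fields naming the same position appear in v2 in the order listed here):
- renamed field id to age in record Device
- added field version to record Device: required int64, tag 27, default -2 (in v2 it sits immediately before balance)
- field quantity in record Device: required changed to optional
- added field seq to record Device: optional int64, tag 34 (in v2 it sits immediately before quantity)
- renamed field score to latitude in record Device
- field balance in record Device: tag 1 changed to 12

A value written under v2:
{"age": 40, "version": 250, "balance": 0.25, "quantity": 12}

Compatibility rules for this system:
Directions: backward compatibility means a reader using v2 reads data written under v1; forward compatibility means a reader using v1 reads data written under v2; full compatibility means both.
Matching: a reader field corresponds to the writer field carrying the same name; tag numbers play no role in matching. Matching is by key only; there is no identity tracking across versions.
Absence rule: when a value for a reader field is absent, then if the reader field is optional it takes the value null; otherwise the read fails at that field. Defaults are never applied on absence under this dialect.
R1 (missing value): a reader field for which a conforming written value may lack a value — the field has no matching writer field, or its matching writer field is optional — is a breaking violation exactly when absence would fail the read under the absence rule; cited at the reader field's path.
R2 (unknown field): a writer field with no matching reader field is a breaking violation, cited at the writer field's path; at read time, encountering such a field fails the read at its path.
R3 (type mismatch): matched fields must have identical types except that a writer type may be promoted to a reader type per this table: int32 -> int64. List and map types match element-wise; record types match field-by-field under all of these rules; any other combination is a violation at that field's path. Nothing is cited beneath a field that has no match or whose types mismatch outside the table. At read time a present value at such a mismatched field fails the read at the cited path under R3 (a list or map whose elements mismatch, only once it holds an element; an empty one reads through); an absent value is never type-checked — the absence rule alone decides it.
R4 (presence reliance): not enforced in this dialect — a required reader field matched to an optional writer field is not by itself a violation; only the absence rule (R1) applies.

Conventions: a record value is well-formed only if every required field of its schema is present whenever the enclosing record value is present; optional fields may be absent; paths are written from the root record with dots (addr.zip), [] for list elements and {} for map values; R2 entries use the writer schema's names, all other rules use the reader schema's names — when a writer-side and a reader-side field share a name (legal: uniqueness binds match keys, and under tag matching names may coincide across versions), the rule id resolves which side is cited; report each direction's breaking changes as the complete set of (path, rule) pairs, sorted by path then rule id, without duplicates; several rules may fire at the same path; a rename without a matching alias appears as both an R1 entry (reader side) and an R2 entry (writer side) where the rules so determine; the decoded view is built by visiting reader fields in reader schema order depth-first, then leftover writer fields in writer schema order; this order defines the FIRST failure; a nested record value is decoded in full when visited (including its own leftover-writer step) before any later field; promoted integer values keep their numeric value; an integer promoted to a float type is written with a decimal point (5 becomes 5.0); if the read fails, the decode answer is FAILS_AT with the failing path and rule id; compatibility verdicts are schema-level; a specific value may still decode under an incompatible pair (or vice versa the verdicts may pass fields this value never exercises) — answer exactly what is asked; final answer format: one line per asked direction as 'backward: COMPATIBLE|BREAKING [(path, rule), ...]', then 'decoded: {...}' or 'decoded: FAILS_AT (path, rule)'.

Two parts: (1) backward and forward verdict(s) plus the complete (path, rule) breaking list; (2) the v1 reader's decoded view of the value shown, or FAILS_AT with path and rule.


the writer's type comes first in each Device pair
checking backward for Device: reader v2 against writer v1:
  latitude: no writer-side match
  age: no writer-side match
  version: no writer-side match
  balance: paired with writer balance (float32 -> float32; writer optional)
  seq: no writer-side match
  quantity: paired with writer quantity (int32 -> int32; writer required)
  leftover writer field: score
  leftover writer field: id
  R1 fires at age
  R2 fires at id
  R2 fires at score
  R1 fires at version
  => backward verdict for Device: BREAKING, 4 violation(s)
checking forward for Device: reader v1 against writer v2:
  score: no writer-side match
  id: no writer-side match
  balance: paired with writer balance (float32 -> float32; writer optional)
  quantity: paired with writer quantity (int32 -> int32; writer optional)
  leftover writer field: latitude
  leftover writer field: age
  leftover writer field: version
  leftover writer field: seq
  R2 fires at age
  R1 fires at id
  R2 fires at latitude
  R1 fires at quantity
  R2 fires at seq
  R2 fires at version
  => forward verdict for Device: BREAKING, 6 violation(s)
decode (reader v1):
  score := null (not supplied -> null)
  read fails at id under R1 (no fill)
  => FAILS_AT (id, R1)

backward: BREAKING [(age, R1), (id, R2), (score, R2), (version, R1)]; forward: BREAKING [(age, R2), (id, R1), (latitude, R2), (quantity, R1), (seq, R2), (version, R2)]; decoded: FAILS_AT (id, R1)


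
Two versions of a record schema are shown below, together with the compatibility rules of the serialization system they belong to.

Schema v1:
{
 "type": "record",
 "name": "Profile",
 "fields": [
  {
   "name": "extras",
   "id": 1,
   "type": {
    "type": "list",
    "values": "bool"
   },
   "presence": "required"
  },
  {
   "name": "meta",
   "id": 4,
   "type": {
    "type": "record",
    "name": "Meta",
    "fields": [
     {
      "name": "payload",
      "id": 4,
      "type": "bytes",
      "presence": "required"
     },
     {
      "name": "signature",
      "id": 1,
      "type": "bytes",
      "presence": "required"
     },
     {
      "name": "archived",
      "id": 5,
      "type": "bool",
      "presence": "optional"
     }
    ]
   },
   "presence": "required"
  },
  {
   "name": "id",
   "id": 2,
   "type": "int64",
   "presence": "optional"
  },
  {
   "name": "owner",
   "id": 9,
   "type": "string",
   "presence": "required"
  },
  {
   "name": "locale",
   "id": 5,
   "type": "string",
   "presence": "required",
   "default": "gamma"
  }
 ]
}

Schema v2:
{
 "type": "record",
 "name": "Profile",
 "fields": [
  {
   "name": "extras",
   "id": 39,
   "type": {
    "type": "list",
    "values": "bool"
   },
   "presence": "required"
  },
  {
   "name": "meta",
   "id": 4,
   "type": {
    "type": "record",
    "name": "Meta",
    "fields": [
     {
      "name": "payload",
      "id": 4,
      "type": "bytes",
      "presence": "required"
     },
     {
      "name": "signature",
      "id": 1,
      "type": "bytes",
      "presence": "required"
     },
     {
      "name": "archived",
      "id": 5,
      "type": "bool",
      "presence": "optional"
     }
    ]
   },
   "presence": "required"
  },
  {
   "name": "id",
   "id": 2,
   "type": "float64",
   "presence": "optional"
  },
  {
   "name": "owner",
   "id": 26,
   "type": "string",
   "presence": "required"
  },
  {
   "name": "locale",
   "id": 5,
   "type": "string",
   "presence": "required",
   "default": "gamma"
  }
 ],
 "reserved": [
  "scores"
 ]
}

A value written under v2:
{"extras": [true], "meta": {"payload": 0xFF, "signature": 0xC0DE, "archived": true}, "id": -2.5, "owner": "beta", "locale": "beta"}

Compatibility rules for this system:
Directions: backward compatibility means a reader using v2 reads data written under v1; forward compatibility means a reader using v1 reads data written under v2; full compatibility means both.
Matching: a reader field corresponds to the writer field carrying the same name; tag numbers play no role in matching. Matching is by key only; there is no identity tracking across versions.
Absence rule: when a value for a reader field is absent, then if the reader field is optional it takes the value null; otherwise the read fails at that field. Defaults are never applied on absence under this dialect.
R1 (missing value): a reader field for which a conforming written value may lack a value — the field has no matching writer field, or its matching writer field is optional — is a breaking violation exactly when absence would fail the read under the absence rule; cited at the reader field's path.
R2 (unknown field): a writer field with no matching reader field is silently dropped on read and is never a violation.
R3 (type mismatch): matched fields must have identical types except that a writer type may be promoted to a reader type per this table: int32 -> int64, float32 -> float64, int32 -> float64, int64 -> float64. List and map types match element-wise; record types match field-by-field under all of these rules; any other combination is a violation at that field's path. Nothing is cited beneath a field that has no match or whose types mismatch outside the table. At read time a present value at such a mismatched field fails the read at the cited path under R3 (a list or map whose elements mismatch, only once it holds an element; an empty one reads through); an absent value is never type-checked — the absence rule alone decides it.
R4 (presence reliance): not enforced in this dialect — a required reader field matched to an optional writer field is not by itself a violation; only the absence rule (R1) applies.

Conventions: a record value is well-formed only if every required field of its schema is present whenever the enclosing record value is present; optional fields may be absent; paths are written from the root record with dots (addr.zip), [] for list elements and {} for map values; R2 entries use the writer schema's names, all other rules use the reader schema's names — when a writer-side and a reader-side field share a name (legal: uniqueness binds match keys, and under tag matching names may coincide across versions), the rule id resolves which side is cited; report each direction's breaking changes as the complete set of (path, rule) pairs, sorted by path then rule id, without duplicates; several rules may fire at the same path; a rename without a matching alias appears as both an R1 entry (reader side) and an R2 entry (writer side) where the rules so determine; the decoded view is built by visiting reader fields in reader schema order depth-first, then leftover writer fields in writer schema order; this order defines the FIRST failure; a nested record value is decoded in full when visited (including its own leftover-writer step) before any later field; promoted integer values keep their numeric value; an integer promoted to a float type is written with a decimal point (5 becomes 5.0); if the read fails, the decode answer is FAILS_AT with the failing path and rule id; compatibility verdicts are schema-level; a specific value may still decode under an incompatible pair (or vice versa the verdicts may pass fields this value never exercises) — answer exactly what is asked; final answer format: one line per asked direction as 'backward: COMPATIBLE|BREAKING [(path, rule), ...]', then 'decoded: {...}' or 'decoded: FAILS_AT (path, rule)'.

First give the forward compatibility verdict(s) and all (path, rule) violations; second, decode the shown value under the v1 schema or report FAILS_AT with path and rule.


each type pair in Profile: writer, then reader
checking forward for Profile: reader v1 against writer v2:
  extras: paired with writer extras (list<bool> -> list<bool>; writer required)
  meta: paired with writer meta (Meta -> Meta; writer required)
  id: paired with writer id (float64 -> int64; writer optional)
  owner: paired with writer owner (string -> string; writer required)
  locale: paired with writer locale (string -> string; writer required)
  meta.payload: paired with writer meta.payload (bytes -> bytes; writer required)
  meta.signature: paired with writer meta.signature (bytes -> bytes; writer required)
  meta.archived: paired with writer meta.archived (bool -> bool; writer optional)
  R3 fires at id
  => 1 violation(s): forward is BREAKING for Profile
decode (reader v1):
  extras := [true]
  meta.payload := 0xFF
  meta.signature := 0xC0DE
  meta.archived := true
  read fails at id under R3
  => FAILS_AT (id, R3)
ruling out the remaining Profile differences:
  field extras in record Profile: tag 1 changed to 39 -> inert for the asked Profile verdict: nothing fires
  field owner in record Profile: tag 9 changed to 26 -> inert for the asked Profile verdict: nothing fires

forward: BREAKING [(id, R3)]; decoded: FAILS_AT (id, R3)


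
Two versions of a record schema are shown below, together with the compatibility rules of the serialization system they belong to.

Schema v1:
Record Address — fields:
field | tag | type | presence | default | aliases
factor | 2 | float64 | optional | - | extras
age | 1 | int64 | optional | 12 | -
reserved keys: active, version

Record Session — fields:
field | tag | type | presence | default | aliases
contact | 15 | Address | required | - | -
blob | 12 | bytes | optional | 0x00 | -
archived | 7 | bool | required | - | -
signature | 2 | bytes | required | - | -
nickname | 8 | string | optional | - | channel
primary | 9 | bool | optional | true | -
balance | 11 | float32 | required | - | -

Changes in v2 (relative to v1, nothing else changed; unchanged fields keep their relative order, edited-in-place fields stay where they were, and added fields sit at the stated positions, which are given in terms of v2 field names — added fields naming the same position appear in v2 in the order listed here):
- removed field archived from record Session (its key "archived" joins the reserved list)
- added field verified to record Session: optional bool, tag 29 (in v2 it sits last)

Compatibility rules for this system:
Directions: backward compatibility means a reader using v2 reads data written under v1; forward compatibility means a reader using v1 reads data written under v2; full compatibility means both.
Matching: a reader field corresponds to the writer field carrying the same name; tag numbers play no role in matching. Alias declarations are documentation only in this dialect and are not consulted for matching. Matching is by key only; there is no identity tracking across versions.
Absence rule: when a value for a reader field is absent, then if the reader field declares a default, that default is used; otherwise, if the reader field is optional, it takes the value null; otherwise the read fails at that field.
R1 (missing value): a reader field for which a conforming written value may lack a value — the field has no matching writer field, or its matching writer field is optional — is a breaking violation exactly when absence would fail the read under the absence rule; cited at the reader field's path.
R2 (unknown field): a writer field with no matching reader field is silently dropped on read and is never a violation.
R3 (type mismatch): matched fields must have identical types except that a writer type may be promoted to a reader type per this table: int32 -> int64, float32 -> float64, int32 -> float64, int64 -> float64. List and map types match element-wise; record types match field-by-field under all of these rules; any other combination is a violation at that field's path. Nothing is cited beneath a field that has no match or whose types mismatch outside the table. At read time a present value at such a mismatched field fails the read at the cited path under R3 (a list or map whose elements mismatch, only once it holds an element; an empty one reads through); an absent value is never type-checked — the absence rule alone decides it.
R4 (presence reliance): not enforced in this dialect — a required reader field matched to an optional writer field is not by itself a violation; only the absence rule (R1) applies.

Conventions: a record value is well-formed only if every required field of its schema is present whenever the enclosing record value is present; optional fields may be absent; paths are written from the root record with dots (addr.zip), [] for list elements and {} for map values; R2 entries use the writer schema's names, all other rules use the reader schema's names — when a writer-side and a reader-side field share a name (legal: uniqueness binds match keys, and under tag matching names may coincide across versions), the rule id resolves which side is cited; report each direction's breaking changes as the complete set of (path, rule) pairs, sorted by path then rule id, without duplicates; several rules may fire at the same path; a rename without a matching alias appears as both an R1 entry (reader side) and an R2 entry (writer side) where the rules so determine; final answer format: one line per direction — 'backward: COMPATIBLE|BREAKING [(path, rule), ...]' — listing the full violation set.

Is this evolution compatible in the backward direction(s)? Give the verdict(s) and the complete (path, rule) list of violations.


the writer's type comes first in each Session pair
backward for Session (reader v2, writer v1):
  contact <- contact (Address -> Address, writer required)
  blob <- blob (bytes -> bytes, writer optional)
  signature <- signature (bytes -> bytes, writer required)
  nickname <- nickname (string -> string, writer optional)
  primary <- primary (bool -> bool, writer optional)
  balance <- balance (float32 -> float32, writer required)
  verified: no writer match
  archived (writer side), unknown to reader
  contact.factor <- contact.factor (float64 -> float64, writer optional)
  contact.age <- contact.age (int64 -> int64, writer optional)
  => backward: COMPATIBLE
the rest of the Session diff is inert for this question:
  removed field archived from record Session (its key "archived" joins the reserved list) -> fires only in the forward direction of Session, which is not asked here
  added field verified to record Session: optional bool, tag 29 (in v2 it sits last) -> inert for the asked Session verdict: nothing fires

backward: COMPATIBLE []


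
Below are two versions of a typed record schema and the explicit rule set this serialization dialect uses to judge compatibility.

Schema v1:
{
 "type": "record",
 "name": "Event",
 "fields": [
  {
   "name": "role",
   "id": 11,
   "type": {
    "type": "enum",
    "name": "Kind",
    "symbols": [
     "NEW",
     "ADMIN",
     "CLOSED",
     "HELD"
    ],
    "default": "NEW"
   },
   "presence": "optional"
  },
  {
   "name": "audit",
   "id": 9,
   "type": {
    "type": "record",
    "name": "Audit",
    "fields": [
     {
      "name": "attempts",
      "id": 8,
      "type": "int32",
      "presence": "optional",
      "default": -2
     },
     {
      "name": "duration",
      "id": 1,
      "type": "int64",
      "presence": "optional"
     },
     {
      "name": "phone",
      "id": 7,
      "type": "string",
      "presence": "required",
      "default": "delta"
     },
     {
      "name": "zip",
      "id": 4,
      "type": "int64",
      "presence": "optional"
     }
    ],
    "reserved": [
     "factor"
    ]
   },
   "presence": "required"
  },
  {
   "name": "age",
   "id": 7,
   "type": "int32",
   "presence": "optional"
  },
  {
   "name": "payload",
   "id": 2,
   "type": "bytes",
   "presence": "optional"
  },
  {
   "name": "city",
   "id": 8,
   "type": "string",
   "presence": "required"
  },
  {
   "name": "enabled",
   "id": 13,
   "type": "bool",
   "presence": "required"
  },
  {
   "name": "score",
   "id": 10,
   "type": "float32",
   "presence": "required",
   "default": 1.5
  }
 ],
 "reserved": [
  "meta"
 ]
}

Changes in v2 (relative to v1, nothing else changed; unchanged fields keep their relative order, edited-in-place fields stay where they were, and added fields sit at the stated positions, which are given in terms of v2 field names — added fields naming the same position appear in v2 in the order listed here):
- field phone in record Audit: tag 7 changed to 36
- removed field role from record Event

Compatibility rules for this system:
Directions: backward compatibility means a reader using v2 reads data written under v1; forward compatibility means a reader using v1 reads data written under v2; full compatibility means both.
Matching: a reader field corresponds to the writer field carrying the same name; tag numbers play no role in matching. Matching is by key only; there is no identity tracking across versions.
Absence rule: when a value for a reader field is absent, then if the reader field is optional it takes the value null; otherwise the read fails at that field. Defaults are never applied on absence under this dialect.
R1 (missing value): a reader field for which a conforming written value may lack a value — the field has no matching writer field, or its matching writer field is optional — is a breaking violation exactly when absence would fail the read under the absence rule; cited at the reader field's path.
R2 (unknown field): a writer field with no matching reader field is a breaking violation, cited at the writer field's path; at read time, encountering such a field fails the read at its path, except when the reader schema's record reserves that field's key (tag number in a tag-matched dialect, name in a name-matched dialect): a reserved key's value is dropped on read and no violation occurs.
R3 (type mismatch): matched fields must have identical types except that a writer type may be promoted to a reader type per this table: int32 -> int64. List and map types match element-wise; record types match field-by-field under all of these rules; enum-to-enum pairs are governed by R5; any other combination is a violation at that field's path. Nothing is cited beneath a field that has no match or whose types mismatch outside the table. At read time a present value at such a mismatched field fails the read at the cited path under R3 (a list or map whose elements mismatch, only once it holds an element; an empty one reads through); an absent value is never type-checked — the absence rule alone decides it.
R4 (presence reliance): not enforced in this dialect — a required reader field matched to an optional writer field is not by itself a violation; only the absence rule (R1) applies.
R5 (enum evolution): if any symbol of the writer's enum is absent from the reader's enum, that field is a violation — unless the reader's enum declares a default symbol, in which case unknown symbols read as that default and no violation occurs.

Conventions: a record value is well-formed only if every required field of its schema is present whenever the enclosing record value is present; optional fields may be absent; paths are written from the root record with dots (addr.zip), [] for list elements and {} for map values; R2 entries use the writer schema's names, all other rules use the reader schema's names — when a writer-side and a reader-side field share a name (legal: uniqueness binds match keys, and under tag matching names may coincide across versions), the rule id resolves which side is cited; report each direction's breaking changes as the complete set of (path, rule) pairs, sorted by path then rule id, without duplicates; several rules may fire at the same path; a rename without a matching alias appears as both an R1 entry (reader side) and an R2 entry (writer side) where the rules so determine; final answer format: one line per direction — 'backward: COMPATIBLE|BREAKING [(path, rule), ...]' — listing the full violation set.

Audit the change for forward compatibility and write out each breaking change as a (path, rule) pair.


forward: COMPATIBLE []

the writer's type comes first in each Event pair
checking forward for Event: reader v1 against writer v2:
  role: no writer match
  audit: Audit -> Audit, writer required; from audit
  age: int32 -> int32, writer optional; from age
  payload: bytes -> bytes, writer optional; from payload
  city: string -> string, writer required; from city
  enabled: bool -> bool, writer required; from enabled
  score: float32 -> float32, writer required; from score
  audit.attempts: int32 -> int32, writer optional; from audit.attempts
  audit.duration: int64 -> int64, writer optional; from audit.duration
  audit.phone: string -> string, writer required; from audit.phone
  audit.zip: int64 -> int64, writer optional; from audit.zip
  => forward: COMPATIBLE
remaining Event differences; none change what is asked:
  field phone in record Audit: tag 7 changed to 36 -> triggers nothing under Event's printed rules — same verdict
  removed field role from record Event -> affects backward compatibility only, which is not asked


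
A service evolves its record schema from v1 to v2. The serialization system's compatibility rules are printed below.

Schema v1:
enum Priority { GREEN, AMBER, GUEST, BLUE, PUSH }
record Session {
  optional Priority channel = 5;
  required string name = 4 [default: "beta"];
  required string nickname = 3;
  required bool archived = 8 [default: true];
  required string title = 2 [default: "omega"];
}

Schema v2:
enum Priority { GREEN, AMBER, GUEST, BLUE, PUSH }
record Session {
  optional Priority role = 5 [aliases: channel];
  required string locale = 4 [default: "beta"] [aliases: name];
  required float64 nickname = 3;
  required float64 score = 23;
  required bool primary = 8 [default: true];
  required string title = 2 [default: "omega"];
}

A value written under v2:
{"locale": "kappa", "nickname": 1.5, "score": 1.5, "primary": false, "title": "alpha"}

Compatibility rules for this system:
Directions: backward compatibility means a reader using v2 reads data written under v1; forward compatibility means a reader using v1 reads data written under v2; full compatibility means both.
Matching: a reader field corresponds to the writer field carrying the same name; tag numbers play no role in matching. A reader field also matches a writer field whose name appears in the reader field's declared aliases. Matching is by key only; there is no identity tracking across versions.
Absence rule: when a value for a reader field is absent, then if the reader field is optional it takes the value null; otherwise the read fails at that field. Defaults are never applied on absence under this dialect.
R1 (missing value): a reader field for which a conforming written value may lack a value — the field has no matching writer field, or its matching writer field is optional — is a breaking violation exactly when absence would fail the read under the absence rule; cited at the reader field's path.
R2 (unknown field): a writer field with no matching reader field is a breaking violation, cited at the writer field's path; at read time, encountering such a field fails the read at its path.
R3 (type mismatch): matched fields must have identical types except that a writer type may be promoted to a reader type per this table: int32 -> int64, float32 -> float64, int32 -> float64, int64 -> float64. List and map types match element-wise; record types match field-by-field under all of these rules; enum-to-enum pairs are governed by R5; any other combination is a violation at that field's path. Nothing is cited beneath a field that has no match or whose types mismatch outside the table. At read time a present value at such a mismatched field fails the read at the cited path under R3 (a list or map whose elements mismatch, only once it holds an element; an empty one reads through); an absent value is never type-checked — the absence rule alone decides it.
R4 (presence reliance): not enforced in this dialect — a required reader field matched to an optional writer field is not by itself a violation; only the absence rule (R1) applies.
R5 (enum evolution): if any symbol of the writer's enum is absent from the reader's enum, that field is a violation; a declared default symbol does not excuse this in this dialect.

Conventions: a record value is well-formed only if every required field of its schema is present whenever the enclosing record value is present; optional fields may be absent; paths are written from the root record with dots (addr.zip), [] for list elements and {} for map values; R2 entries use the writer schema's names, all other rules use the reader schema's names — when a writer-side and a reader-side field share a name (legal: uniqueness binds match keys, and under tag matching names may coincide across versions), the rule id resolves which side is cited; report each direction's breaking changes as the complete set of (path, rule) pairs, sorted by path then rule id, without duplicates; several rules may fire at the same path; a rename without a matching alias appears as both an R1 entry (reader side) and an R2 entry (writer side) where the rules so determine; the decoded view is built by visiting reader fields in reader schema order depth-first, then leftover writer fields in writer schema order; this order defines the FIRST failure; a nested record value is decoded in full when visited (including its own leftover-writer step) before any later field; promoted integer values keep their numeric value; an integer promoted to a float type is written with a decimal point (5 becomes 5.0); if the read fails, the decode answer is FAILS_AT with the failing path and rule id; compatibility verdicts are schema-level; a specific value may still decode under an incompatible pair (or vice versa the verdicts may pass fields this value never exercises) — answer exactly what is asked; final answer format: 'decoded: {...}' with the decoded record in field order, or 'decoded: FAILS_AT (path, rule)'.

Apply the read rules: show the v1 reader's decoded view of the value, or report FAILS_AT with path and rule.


arrows below run writer -> reader for Session
decode walk for Session under reader schema v1:
  channel := null (missing; optional => null)
  read fails at name under R1 (no fill)
  => FAILS_AT (name, R1)
the rest of the Session diff is inert for this question:
  added field score to record Session: required float64, tag 23 (in v2 it sits immediately before primary) -> changes Session's schema-level verdicts only — the decode of this value is the same
  renamed field channel to role in record Session (alias channel declared on the renamed field) -> changes Session's schema-level verdicts only — the decode of this value is the same
  field nickname in record Session: type string changed to float64 -> changes Session's schema-level verdicts only — the decode of this value is the same
  renamed field archived to primary in record Session -> changes Session's schema-level verdicts only — the decode of this value is the same

decoded: FAILS_AT (name, R1)


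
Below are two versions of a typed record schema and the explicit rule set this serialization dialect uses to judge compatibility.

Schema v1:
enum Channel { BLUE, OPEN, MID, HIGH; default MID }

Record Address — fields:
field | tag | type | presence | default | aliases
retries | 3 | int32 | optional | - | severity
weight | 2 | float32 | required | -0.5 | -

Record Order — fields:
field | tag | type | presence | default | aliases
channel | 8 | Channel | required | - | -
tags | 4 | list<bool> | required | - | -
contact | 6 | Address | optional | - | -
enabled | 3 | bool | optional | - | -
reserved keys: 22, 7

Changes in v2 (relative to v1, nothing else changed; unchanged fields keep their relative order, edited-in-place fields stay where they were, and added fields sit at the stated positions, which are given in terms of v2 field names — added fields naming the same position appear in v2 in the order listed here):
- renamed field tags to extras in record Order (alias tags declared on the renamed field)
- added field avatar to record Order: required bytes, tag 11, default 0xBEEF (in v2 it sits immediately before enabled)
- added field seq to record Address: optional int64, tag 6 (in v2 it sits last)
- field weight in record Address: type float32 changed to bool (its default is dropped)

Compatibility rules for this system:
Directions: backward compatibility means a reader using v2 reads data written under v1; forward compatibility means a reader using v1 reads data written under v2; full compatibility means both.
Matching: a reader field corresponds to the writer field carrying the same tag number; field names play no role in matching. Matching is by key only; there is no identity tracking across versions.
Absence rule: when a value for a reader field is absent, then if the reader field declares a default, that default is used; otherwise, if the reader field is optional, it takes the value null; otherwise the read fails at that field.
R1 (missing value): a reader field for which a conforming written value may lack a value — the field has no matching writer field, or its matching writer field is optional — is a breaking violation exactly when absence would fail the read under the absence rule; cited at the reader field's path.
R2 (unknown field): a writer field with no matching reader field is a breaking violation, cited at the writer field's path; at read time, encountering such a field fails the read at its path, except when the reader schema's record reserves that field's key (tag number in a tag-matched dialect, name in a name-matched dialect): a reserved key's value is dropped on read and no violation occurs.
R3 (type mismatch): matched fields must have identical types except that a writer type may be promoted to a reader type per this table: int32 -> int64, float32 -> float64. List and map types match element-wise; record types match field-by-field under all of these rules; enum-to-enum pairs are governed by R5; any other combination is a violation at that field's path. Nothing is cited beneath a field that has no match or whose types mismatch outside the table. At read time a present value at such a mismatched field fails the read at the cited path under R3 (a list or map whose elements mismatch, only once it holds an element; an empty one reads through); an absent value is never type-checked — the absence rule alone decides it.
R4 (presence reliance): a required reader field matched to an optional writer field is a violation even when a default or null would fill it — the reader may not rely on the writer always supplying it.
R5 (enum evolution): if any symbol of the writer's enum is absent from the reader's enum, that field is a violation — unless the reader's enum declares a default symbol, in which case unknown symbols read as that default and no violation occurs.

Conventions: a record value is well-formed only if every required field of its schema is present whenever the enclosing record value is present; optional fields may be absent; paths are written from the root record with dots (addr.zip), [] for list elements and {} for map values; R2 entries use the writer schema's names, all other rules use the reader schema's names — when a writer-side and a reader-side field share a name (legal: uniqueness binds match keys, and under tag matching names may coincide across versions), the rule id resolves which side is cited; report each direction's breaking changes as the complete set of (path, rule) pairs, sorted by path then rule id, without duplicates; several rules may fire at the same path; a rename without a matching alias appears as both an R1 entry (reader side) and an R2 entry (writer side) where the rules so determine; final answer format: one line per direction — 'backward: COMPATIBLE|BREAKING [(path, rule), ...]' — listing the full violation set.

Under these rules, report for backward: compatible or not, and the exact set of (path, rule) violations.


backward: BREAKING [(contact.weight, R3)]

arrows below run writer -> reader for Order
backward for Order (reader v2, writer v1):
  Channel -> Channel, writer required: channel aligns to channel
  list<bool> -> list<bool>, writer required: extras aligns to tags
  Address -> Address, writer optional: contact aligns to contact
  avatar has no writer counterpart
  bool -> bool, writer optional: enabled aligns to enabled
  int32 -> int32, writer optional: contact.retries aligns to contact.retries
  float32 -> bool, writer required: contact.weight aligns to contact.weight
  contact.seq has no writer counterpart
  breaking: (contact.weight, R3)
  => backward: BREAKING (1)
the rest of the Order diff is inert for this question:
  renamed field tags to extras in record Order (alias tags declared on the renamed field) -> triggers nothing under Order's printed rules — same verdict
  added field avatar to record Order: required bytes, tag 11, default 0xBEEF (in v2 it sits immediately before enabled) -> matters only for Order's forward compatibility — outside the asked direction
  added field seq to record Address: optional int64, tag 6 (in v2 it sits last) -> matters only for Order's forward compatibility — outside the asked direction
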